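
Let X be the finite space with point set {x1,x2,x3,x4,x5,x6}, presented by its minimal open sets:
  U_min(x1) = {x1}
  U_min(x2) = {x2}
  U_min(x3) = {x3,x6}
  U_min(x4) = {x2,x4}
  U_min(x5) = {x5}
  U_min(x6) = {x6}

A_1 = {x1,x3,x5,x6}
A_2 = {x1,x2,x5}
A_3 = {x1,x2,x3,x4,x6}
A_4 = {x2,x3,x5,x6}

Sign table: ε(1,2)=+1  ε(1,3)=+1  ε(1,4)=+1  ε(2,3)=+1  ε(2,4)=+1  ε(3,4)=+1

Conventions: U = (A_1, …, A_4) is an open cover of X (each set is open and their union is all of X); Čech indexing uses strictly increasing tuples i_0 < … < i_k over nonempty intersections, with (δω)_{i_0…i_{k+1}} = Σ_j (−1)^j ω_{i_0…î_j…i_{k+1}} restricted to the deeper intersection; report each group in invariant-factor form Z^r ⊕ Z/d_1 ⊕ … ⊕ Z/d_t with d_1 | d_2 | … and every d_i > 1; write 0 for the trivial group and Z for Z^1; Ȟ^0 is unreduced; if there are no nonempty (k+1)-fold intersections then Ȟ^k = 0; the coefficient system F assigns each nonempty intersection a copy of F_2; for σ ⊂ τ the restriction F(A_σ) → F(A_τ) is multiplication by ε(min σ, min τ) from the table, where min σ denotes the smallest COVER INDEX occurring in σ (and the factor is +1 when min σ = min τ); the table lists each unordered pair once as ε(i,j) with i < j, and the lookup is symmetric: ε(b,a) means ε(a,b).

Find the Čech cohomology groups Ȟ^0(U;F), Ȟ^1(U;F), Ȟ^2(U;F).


Ȟ^0 = Z/2, Ȟ^1 = 0, Ȟ^2 = Z/2

nerve simplices:
  A12={x1,x5} A13={x1,x3,x6} A14={x3,x5,x6} A23={x1,x2} A24={x2,x5} A34={x2,x3,x6}
  A123={x1} A124={x5} A134={x3,x6} A234={x2}
C dims 4,6,4; δ0: rk_F2 3; δ1: rk_F2 3
degree 0: 4−3−0 = 1 → Ȟ^0 ≅ Z/2
degree 1: 6−3−3 = 0 → Ȟ^1 ≅ 0
degree 2: 4−0−3 = 1 → Ȟ^2 ≅ Z/2


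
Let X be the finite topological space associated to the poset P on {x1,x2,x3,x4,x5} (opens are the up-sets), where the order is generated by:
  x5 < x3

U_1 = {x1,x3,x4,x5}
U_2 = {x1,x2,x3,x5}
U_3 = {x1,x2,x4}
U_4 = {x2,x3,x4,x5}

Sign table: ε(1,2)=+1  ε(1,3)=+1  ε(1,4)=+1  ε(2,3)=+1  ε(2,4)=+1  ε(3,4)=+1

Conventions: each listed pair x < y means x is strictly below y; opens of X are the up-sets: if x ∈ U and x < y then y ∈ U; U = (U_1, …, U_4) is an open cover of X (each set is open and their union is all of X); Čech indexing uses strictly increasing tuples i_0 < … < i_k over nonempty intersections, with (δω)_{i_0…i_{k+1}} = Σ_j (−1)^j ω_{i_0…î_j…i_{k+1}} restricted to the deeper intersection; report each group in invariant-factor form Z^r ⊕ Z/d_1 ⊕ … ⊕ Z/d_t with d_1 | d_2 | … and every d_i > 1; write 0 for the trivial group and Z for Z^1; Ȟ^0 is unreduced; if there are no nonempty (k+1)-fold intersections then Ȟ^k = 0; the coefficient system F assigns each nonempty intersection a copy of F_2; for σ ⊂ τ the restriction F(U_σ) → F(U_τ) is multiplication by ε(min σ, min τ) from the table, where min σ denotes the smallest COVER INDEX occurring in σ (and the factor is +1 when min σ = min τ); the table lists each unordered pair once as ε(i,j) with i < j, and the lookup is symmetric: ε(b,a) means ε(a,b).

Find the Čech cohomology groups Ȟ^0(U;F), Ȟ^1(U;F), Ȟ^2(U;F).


Ȟ^0 ≅ Z/2,  Ȟ^1 ≅ 0,  Ȟ^2 ≅ Z/2

nonempty intersections:
  U12={x1,x3,x5} U13={x1,x4} U14={x3,x4,x5} U23={x1,x2} U24={x2,x3,x5} U34={x2,x4}
  U123={x1} U124={x3,x5} U134={x4} U234={x2}
C dims 4,6,4; δ0: rk_F2 3; δ1: rk_F2 3
Ȟ^0: (4−3)−0=1 ⇒ Z/2
Ȟ^1: (6−3)−3=0 ⇒ 0
Ȟ^2: (4−0)−3=1 ⇒ Z/2


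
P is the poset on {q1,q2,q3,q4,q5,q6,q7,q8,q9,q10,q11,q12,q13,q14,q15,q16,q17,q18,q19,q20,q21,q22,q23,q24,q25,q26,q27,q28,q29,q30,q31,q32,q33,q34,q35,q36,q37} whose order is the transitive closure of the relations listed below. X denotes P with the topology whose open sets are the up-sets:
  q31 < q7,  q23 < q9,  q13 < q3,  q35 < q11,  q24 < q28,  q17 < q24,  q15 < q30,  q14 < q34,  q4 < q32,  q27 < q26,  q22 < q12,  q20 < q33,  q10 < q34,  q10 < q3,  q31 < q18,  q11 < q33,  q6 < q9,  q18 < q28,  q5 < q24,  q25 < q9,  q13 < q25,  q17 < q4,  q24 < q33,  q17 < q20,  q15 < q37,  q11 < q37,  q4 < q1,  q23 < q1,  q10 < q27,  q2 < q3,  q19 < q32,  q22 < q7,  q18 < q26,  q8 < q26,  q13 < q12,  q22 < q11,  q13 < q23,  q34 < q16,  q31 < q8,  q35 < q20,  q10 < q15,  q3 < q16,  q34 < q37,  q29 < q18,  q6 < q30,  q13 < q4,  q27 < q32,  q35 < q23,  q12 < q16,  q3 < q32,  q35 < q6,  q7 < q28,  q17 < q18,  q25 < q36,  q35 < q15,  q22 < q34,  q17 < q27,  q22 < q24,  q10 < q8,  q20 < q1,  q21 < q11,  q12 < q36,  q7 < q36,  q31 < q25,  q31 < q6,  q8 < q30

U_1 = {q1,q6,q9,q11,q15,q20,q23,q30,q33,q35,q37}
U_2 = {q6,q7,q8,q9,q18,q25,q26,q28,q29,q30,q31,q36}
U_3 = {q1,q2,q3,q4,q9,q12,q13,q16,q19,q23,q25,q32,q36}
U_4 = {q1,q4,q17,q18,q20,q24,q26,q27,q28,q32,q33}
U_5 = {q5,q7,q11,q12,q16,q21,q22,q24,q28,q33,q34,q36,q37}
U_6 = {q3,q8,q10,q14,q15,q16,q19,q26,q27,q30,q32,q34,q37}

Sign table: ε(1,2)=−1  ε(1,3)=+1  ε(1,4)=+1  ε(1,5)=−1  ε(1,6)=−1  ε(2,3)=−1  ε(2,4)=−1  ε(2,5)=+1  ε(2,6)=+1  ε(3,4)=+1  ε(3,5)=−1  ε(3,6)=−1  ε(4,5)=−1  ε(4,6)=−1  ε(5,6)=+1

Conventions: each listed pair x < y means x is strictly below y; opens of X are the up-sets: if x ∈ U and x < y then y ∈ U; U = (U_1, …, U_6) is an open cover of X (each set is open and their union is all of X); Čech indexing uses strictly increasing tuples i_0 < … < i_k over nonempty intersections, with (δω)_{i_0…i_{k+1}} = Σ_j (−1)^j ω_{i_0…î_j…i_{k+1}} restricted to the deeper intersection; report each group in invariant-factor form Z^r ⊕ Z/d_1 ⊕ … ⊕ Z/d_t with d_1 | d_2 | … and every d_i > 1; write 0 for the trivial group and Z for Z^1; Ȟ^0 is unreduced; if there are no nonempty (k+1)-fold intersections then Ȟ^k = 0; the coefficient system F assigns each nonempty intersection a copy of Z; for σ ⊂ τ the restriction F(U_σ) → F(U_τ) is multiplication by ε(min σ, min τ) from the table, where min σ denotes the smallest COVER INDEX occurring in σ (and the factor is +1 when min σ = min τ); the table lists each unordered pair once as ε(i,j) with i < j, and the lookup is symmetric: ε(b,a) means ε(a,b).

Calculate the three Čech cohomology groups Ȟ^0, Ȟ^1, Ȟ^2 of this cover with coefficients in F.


Ȟ^0(U;F) ≅ Z, Ȟ^1(U;F) ≅ 0 and Ȟ^2(U;F) ≅ Z/2

nerve of the cover:
  U12={q6,q9,q30} U13={q1,q9,q23} U14={q1,q20,q33} U15={q11,q33,q37} U16={q15,q30,q37} U23={q9,q25,q36} U24={q18,q26,q28} U25={q7,q28,q36} U26={q8,q26,q30} U34={q1,q4,q32} U35={q12,q16,q36} U36={q3,q16,q19,q32} U45={q24,q28,q33} U46={q26,q27,q32} U56={q16,q34,q37}
  U123={q9} U126={q30} U134={q1} U145={q33} U156={q37} U235={q36} U245={q28} U246={q26} U346={q32} U356={q16}
C dims 6,15,10; δ0: rk 5, SNF 1^5; δ1: rk 10, SNF 1^9·2
Ȟ^0 = (6 − 5) − 0 = 1, so Ȟ^0 ≅ Z
Ȟ^1 = (15 − 10) − 5 = 0, so Ȟ^1 ≅ 0
Ȟ^2 = (10 − 0) − 10 = 0 plus torsion [2], so Ȟ^2 ≅ Z/2


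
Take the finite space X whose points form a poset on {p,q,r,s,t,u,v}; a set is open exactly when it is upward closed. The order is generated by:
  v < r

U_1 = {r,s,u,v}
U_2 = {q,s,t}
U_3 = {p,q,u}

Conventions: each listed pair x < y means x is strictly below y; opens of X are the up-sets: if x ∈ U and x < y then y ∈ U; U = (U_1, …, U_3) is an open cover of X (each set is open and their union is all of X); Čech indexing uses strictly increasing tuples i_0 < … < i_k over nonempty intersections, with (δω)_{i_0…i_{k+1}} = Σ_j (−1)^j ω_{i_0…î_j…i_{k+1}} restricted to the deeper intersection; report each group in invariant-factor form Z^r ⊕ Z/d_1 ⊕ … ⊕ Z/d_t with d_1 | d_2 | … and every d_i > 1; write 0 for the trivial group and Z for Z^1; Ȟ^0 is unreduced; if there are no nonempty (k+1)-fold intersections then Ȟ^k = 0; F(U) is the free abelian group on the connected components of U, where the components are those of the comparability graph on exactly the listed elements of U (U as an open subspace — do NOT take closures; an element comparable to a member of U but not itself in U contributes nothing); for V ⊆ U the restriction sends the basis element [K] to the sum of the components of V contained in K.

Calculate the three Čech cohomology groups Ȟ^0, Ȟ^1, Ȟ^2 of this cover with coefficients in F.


nerve of the cover:
  U12={s} U13={u} U23={q}
components per intersection:
  U1: {r,v} {s} {u}
  U2: {q} {s} {t}
  U3: {p} {q} {u}
  U12: {s}
  U13: {u}
  U23: {q}
C dims 9,3; δ0: rk 3, SNF 1^3
Ȟ^0 = (9 − 3) − 0 = 6, so Ȟ^0 ≅ Z^6
Ȟ^1 = (3 − 0) − 3 = 0, so Ȟ^1 ≅ 0
Ȟ^2 = (0 − 0) − 0 = 0, so Ȟ^2 ≅ 0

Ȟ^0(U;F) ≅ Z^6; Ȟ^1(U;F) ≅ 0; Ȟ^2(U;F) ≅ 0


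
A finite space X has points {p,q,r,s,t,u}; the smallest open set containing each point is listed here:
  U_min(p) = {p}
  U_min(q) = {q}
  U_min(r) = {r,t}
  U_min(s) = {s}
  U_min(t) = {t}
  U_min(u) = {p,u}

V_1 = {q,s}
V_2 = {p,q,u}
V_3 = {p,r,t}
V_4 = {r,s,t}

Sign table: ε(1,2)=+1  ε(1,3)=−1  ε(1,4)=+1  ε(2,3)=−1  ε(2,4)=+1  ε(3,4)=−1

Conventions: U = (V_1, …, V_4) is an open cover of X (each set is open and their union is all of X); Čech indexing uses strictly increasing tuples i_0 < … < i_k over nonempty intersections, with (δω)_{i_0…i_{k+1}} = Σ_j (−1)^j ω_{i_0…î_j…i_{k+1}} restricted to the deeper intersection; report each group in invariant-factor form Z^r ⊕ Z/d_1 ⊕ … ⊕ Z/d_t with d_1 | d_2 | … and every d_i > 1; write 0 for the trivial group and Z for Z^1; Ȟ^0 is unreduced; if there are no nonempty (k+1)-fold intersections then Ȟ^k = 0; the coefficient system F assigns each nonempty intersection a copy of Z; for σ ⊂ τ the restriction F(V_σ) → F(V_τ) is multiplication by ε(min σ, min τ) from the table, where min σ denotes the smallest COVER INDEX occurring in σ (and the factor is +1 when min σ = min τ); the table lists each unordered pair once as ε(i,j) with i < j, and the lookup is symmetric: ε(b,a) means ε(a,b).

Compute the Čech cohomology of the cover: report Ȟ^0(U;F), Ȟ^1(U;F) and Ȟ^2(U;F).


Ȟ^0 = Z; Ȟ^1 = Z; Ȟ^2 = 0

nonempty overlaps:
  V12={q} V14={s} V23={p} V34={r,t}
C dims 4,4; δ0: rk 3, SNF 1^3
degree 0: 4−3−0 = 1 → Ȟ^0 ≅ Z
degree 1: 4−0−3 = 1 → Ȟ^1 ≅ Z
degree 2: 0−0−0 = 0 → Ȟ^2 ≅ 0


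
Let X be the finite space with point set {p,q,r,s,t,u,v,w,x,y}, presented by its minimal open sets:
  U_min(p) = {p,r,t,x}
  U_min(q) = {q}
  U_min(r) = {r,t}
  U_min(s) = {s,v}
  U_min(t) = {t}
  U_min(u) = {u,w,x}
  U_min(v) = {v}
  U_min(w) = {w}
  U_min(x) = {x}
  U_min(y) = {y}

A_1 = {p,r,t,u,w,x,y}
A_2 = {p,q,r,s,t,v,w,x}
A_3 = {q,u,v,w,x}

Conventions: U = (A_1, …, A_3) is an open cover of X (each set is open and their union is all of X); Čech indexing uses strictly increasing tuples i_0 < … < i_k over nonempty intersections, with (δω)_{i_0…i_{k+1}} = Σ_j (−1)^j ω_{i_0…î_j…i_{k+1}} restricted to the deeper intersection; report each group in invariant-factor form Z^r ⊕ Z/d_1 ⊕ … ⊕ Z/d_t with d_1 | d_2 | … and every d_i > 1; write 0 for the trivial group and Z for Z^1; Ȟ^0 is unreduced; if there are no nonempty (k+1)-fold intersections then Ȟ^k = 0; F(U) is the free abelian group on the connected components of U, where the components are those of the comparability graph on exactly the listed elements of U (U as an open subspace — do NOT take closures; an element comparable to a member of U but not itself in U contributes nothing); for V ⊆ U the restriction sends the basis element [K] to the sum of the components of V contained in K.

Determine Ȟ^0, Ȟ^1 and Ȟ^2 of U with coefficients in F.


cover nerve:
  A12={p,r,t,w,x} A13={u,w,x} A23={q,v,w,x}
  A123={w,x}
components per intersection:
  A1: {p,r,t,u,w,x} {y}
  A2: {p,r,t,x} {q} {s,v} {w}
  A3: {q} {u,w,x} {v}
  A12: {p,r,t,x} {w}
  A13: {u,w,x}
  A23: {q} {v} {w} {x}
  A123: {w} {x}
C dims 9,7,2; δ0: rk 5, SNF 1^5; δ1: rk 2, SNF 1^2
Ȟ^0: (9−5)−0=4 ⇒ Z^4
Ȟ^1: (7−2)−5=0 ⇒ 0
Ȟ^2: (2−0)−2=0 ⇒ 0

Ȟ^0 ≅ Z^4, Ȟ^1 ≅ 0, Ȟ^2 ≅ 0


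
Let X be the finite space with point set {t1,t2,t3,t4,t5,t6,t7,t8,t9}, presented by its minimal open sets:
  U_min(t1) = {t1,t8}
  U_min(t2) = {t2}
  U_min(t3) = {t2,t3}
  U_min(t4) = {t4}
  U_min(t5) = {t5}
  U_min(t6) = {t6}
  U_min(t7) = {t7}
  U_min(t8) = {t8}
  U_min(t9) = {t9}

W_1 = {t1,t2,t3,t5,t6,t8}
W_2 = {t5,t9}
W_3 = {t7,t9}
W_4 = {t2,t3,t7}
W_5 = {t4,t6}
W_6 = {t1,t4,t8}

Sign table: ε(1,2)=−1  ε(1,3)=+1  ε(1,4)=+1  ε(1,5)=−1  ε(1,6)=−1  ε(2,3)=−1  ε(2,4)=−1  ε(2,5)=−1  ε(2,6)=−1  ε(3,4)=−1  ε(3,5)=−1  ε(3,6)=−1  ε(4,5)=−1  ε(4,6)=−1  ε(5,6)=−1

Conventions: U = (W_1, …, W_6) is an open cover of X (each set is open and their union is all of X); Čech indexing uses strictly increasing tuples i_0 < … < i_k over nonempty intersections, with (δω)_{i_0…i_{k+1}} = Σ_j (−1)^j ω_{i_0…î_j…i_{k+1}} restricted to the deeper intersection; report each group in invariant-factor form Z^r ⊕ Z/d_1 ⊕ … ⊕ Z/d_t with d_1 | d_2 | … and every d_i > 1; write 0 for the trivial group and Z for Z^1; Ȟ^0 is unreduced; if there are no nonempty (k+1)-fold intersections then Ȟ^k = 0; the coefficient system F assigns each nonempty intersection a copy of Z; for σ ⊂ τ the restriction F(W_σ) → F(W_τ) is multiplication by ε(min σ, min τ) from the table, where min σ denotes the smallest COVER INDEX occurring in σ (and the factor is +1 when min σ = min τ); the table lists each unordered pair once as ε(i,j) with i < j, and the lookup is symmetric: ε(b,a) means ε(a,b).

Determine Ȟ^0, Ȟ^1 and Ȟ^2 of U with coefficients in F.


Ȟ^0 ≅ 0; Ȟ^1 ≅ Z ⊕ Z/2; Ȟ^2 ≅ 0

nonempty intersections:
  W12={t5} W14={t2,t3} W15={t6} W16={t1,t8} W23={t9} W34={t7} W56={t4}
C dims 6,7; δ0: rk 6, SNF 1^5·2
Ȟ^0: (6−6)−0=0 ⇒ 0
Ȟ^1: (7−0)−6=1 plus torsion [2] ⇒ Z ⊕ Z/2
Ȟ^2: (0−0)−0=0 ⇒ 0


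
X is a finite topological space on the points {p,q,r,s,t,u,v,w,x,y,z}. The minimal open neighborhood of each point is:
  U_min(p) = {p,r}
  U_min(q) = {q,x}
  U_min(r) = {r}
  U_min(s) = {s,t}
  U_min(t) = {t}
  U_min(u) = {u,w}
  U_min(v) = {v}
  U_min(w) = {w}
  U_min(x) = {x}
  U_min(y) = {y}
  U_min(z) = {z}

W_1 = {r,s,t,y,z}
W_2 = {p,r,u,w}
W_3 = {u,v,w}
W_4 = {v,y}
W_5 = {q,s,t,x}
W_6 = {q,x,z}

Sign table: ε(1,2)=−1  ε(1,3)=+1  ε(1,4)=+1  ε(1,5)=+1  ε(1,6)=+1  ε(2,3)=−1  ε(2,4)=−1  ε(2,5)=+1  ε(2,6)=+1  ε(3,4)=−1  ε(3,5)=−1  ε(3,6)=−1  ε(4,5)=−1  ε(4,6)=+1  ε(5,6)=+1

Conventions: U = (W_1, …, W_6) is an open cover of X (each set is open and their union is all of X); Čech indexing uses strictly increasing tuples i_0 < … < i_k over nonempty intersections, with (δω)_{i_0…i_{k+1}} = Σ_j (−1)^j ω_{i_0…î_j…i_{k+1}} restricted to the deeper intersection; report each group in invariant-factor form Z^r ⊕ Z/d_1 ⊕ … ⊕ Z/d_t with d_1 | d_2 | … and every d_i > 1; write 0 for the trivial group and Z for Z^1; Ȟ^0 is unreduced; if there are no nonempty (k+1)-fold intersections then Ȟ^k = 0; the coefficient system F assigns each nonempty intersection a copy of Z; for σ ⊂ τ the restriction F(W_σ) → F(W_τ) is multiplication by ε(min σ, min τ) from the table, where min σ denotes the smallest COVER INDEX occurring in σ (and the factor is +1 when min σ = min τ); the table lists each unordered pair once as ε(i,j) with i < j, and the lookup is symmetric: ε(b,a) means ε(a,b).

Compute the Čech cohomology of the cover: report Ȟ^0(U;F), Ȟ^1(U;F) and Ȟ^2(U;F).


Ȟ^0(U;F) ≅ 0; Ȟ^1(U;F) ≅ Z ⊕ Z/2; Ȟ^2(U;F) ≅ 0

nerve simplices:
  W12={r} W14={y} W15={s,t} W16={z} W23={u,w} W34={v} W56={q,x}
C dims 6,7; δ0: rk 6, SNF 1^5·2
degree 0: 6−6−0 = 0 → Ȟ^0 ≅ 0
degree 1: 7−0−6 = 1 plus torsion [2] → Ȟ^1 ≅ Z ⊕ Z/2
degree 2: 0−0−0 = 0 → Ȟ^2 ≅ 0


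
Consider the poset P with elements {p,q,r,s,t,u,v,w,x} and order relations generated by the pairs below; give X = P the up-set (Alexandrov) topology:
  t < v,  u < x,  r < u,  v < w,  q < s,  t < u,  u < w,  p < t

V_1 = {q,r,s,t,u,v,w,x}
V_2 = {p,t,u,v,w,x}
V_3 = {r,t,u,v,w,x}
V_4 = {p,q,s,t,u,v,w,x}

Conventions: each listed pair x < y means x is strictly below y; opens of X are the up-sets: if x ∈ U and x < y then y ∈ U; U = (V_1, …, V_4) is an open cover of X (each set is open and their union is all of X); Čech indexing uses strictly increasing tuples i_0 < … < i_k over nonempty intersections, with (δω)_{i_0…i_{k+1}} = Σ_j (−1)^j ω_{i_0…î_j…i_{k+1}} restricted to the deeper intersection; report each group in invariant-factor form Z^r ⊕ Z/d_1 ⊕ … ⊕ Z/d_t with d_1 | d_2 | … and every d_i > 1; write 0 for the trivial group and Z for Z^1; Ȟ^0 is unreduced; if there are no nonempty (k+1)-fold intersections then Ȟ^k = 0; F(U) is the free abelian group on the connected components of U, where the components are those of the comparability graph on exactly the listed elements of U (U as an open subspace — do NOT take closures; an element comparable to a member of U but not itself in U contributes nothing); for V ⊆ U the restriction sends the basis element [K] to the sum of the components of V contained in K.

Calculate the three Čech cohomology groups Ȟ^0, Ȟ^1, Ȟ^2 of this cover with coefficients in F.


Ȟ^0 = Z^2; Ȟ^1 = 0; Ȟ^2 = 0

nonempty overlaps:
  V12={t,u,v,w,x} V13={r,t,u,v,w,x} V14={q,s,t,u,v,w,x} V23={t,u,v,w,x} V24={p,t,u,v,w,x} V34={t,u,v,w,x}
  V123={t,u,v,w,x} V124={t,u,v,w,x} V134={t,u,v,w,x} V234={t,u,v,w,x}
  V1234={t,u,v,w,x}
components per intersection:
  V1: {q,s} {r,t,u,v,w,x}
  V2: {p,t,u,v,w,x}
  V3: {r,t,u,v,w,x}
  V4: {p,t,u,v,w,x} {q,s}
  V12: {t,u,v,w,x}
  V13: {r,t,u,v,w,x}
  V14: {q,s} {t,u,v,w,x}
  V23: {t,u,v,w,x}
  V24: {p,t,u,v,w,x}
  V34: {t,u,v,w,x}
  V123: {t,u,v,w,x}
  V124: {t,u,v,w,x}
  V134: {t,u,v,w,x}
  V234: {t,u,v,w,x}
  V1234: {t,u,v,w,x}
C dims 6,7,4,1; δ0: rk 4, SNF 1^4; δ1: rk 3, SNF 1^3; δ2: rk 1, SNF 1^1
degree 0: 6−4−0 = 2 → Ȟ^0 ≅ Z^2
degree 1: 7−3−4 = 0 → Ȟ^1 ≅ 0
degree 2: 4−1−3 = 0 → Ȟ^2 ≅ 0


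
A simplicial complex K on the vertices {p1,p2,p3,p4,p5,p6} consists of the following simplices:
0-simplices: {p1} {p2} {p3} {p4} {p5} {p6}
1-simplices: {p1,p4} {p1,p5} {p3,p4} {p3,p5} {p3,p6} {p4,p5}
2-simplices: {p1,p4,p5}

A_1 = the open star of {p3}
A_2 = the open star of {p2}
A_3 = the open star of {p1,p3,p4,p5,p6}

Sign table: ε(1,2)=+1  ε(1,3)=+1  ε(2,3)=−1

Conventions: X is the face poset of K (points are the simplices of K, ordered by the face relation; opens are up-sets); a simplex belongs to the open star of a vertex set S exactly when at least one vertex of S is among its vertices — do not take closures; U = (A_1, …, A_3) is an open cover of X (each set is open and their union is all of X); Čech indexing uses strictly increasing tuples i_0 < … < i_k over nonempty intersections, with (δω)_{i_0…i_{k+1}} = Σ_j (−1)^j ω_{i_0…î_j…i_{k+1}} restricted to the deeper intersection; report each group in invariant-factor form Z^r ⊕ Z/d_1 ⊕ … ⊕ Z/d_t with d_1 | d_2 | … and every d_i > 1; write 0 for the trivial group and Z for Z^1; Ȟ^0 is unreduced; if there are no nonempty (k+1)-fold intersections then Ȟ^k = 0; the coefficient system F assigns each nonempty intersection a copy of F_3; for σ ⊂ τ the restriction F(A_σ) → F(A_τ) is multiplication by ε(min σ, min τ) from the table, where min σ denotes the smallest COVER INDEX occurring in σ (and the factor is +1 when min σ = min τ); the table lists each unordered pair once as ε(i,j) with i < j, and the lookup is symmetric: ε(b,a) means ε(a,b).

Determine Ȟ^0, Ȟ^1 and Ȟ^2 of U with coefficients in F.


intersection data:
  A1={{p3},{p3,p4},{p3,p5},{p3,p6}} A2={{p2}} A3={{p1},{p3},{p4},{p5},{p6},{p1,p4},{p1,p5},{p3,p4},{p3,p5},{p3,p6},{p4,p5},{p1,p4,p5}}
  A13={{p3},{p3,p4},{p3,p5},{p3,p6}}
C dims 3,1; δ0: rk_F3 1
Ȟ^0 = (3 − 1) − 0 = 2, so Ȟ^0 ≅ Z/3 ⊕ Z/3
Ȟ^1 = (1 − 0) − 1 = 0, so Ȟ^1 ≅ 0
Ȟ^2 = (0 − 0) − 0 = 0, so Ȟ^2 ≅ 0

Ȟ^0 = Z/3 ⊕ Z/3, Ȟ^1 = 0, Ȟ^2 = 0


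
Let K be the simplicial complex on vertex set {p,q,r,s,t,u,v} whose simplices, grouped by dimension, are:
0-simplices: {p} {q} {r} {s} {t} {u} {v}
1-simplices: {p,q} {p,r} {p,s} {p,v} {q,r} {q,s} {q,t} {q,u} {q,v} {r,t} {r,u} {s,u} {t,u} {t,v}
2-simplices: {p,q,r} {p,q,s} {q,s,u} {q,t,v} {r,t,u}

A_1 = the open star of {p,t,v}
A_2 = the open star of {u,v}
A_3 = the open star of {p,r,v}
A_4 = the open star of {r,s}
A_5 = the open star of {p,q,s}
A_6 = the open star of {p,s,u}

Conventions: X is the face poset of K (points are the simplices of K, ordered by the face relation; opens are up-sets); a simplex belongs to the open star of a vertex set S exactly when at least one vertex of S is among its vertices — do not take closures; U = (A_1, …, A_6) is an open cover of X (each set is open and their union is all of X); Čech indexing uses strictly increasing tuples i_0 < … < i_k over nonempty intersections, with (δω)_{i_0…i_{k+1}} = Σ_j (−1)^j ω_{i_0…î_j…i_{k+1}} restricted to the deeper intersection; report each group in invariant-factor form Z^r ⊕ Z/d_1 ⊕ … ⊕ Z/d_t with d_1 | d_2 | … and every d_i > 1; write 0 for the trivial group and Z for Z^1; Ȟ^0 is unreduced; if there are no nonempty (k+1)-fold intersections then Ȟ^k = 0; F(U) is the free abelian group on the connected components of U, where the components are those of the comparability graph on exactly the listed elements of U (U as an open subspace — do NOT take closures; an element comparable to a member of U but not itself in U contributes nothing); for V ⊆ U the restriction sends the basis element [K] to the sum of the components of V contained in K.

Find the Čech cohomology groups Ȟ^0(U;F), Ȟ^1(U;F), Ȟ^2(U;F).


Ȟ^0 = Z; Ȟ^1 = Z^3; Ȟ^2 = 0

cover nerve:
  A1={{p},{t},{v},{p,q},{p,r},{p,s},{p,v},{q,t},{q,v},{r,t},{t,u},{t,v},{p,q,r},{p,q,s},{q,t,v},{r,t,u}} A2={{u},{v},{p,v},{q,u},{q,v},{r,u},{s,u},{t,u},{t,v},{q,s,u},{q,t,v},{r,t,u}} A3={{p},{r},{v},{p,q},{p,r},{p,s},{p,v},{q,r},{q,v},{r,t},{r,u},{t,v},{p,q,r},{p,q,s},{q,t,v},{r,t,u}} A4={{r},{s},{p,r},{p,s},{q,r},{q,s},{r,t},{r,u},{s,u},{p,q,r},{p,q,s},{q,s,u},{r,t,u}} A5={{p},{q},{s},{p,q},{p,r},{p,s},{p,v},{q,r},{q,s},{q,t},{q,u},{q,v},{s,u},{p,q,r},{p,q,s},{q,s,u},{q,t,v}} A6={{p},{s},{u},{p,q},{p,r},{p,s},{p,v},{q,s},{q,u},{r,u},{s,u},{t,u},{p,q,r},{p,q,s},{q,s,u},{r,t,u}}
  A12={{v},{p,v},{q,v},{t,u},{t,v},{q,t,v},{r,t,u}} A13={{p},{v},{p,q},{p,r},{p,s},{p,v},{q,v},{r,t},{t,v},{p,q,r},{p,q,s},{q,t,v},{r,t,u}} A14={{p,r},{p,s},{r,t},{p,q,r},{p,q,s},{r,t,u}} A15={{p},{p,q},{p,r},{p,s},{p,v},{q,t},{q,v},{p,q,r},{p,q,s},{q,t,v}} A16={{p},{p,q},{p,r},{p,s},{p,v},{t,u},{p,q,r},{p,q,s},{r,t,u}} A23={{v},{p,v},{q,v},{r,u},{t,v},{q,t,v},{r,t,u}} A24={{r,u},{s,u},{q,s,u},{r,t,u}} A25={{p,v},{q,u},{q,v},{s,u},{q,s,u},{q,t,v}} A26={{u},{p,v},{q,u},{r,u},{s,u},{t,u},{q,s,u},{r,t,u}} A34={{r},{p,r},{p,s},{q,r},{r,t},{r,u},{p,q,r},{p,q,s},{r,t,u}} A35={{p},{p,q},{p,r},{p,s},{p,v},{q,r},{q,v},{p,q,r},{p,q,s},{q,t,v}} A36={{p},{p,q},{p,r},{p,s},{p,v},{r,u},{p,q,r},{p,q,s},{r,t,u}} A45={{s},{p,r},{p,s},{q,r},{q,s},{s,u},{p,q,r},{p,q,s},{q,s,u}} A46={{s},{p,r},{p,s},{q,s},{r,u},{s,u},{p,q,r},{p,q,s},{q,s,u},{r,t,u}} A56={{p},{s},{p,q},{p,r},{p,s},{p,v},{q,s},{q,u},{s,u},{p,q,r},{p,q,s},{q,s,u}}
  A123={{v},{p,v},{q,v},{t,v},{q,t,v},{r,t,u}} A124={{r,t,u}} A125={{p,v},{q,v},{q,t,v}} A126={{p,v},{t,u},{r,t,u}} A134={{p,r},{p,s},{r,t},{p,q,r},{p,q,s},{r,t,u}} A135={{p},{p,q},{p,r},{p,s},{p,v},{q,v},{p,q,r},{p,q,s},{q,t,v}} A136={{p},{p,q},{p,r},{p,s},{p,v},{p,q,r},{p,q,s},{r,t,u}} A145={{p,r},{p,s},{p,q,r},{p,q,s}} A146={{p,r},{p,s},{p,q,r},{p,q,s},{r,t,u}} A156={{p},{p,q},{p,r},{p,s},{p,v},{p,q,r},{p,q,s}} A234={{r,u},{r,t,u}} A235={{p,v},{q,v},{q,t,v}} A236={{p,v},{r,u},{r,t,u}} A245={{s,u},{q,s,u}} A246={{r,u},{s,u},{q,s,u},{r,t,u}} A256={{p,v},{q,u},{s,u},{q,s,u}} A345={{p,r},{p,s},{q,r},{p,q,r},{p,q,s}} A346={{p,r},{p,s},{r,u},{p,q,r},{p,q,s},{r,t,u}} A356={{p},{p,q},{p,r},{p,s},{p,v},{p,q,r},{p,q,s}} A456={{s},{p,r},{p,s},{q,s},{s,u},{p,q,r},{p,q,s},{q,s,u}}
  A1234={{r,t,u}} A1235={{p,v},{q,v},{q,t,v}} A1236={{p,v},{r,t,u}} A1246={{r,t,u}} A1256={{p,v}} A1345={{p,r},{p,s},{p,q,r},{p,q,s}} A1346={{p,r},{p,s},{p,q,r},{p,q,s},{r,t,u}} A1356={{p},{p,q},{p,r},{p,s},{p,v},{p,q,r},{p,q,s}} A1456={{p,r},{p,s},{p,q,r},{p,q,s}} A2346={{r,u},{r,t,u}} A2356={{p,v}} A2456={{s,u},{q,s,u}} A3456={{p,r},{p,s},{p,q,r},{p,q,s}}
  A12346={{r,t,u}} A12356={{p,v}} A13456={{p,r},{p,s},{p,q,r},{p,q,s}}
components per intersection:
  A1: {{p},{t},{v},{p,q},{p,r},{p,s},{p,v},{q,t},{q,v},{r,t},{t,u},{t,v},{p,q,r},{p,q,s},{q,t,v},{r,t,u}}
  A2: {{u},{q,u},{r,u},{s,u},{t,u},{q,s,u},{r,t,u}} {{v},{p,v},{q,v},{t,v},{q,t,v}}
  A3: {{p},{r},{v},{p,q},{p,r},{p,s},{p,v},{q,r},{q,v},{r,t},{r,u},{t,v},{p,q,r},{p,q,s},{q,t,v},{r,t,u}}
  A4: {{r},{p,r},{q,r},{r,t},{r,u},{p,q,r},{r,t,u}} {{s},{p,s},{q,s},{s,u},{p,q,s},{q,s,u}}
  A5: {{p},{q},{s},{p,q},{p,r},{p,s},{p,v},{q,r},{q,s},{q,t},{q,u},{q,v},{s,u},{p,q,r},{p,q,s},{q,s,u},{q,t,v}}
  A6: {{p},{s},{u},{p,q},{p,r},{p,s},{p,v},{q,s},{q,u},{r,u},{s,u},{t,u},{p,q,r},{p,q,s},{q,s,u},{r,t,u}}
  A12: {{v},{p,v},{q,v},{t,v},{q,t,v}} {{t,u},{r,t,u}}
  A13: {{p},{v},{p,q},{p,r},{p,s},{p,v},{q,v},{t,v},{p,q,r},{p,q,s},{q,t,v}} {{r,t},{r,t,u}}
  A14: {{p,r},{p,q,r}} {{p,s},{p,q,s}} {{r,t},{r,t,u}}
  A15: {{p},{p,q},{p,r},{p,s},{p,v},{p,q,r},{p,q,s}} {{q,t},{q,v},{q,t,v}}
  A16: {{p},{p,q},{p,r},{p,s},{p,v},{p,q,r},{p,q,s}} {{t,u},{r,t,u}}
  A23: {{v},{p,v},{q,v},{t,v},{q,t,v}} {{r,u},{r,t,u}}
  A24: {{r,u},{r,t,u}} {{s,u},{q,s,u}}
  A25: {{p,v}} {{q,u},{s,u},{q,s,u}} {{q,v},{q,t,v}}
  A26: {{u},{q,u},{r,u},{s,u},{t,u},{q,s,u},{r,t,u}} {{p,v}}
  A34: {{r},{p,r},{q,r},{r,t},{r,u},{p,q,r},{r,t,u}} {{p,s},{p,q,s}}
  A35: {{p},{p,q},{p,r},{p,s},{p,v},{q,r},{p,q,r},{p,q,s}} {{q,v},{q,t,v}}
  A36: {{p},{p,q},{p,r},{p,s},{p,v},{p,q,r},{p,q,s}} {{r,u},{r,t,u}}
  A45: {{s},{p,s},{q,s},{s,u},{p,q,s},{q,s,u}} {{p,r},{q,r},{p,q,r}}
  A46: {{s},{p,s},{q,s},{s,u},{p,q,s},{q,s,u}} {{p,r},{p,q,r}} {{r,u},{r,t,u}}
  A56: {{p},{s},{p,q},{p,r},{p,s},{p,v},{q,s},{q,u},{s,u},{p,q,r},{p,q,s},{q,s,u}}
  A123: {{v},{p,v},{q,v},{t,v},{q,t,v}} {{r,t,u}}
  A124: {{r,t,u}}
  A125: {{p,v}} {{q,v},{q,t,v}}
  A126: {{p,v}} {{t,u},{r,t,u}}
  A134: {{p,r},{p,q,r}} {{p,s},{p,q,s}} {{r,t},{r,t,u}}
  A135: {{p},{p,q},{p,r},{p,s},{p,v},{p,q,r},{p,q,s}} {{q,v},{q,t,v}}
  A136: {{p},{p,q},{p,r},{p,s},{p,v},{p,q,r},{p,q,s}} {{r,t,u}}
  A145: {{p,r},{p,q,r}} {{p,s},{p,q,s}}
  A146: {{p,r},{p,q,r}} {{p,s},{p,q,s}} {{r,t,u}}
  A156: {{p},{p,q},{p,r},{p,s},{p,v},{p,q,r},{p,q,s}}
  A234: {{r,u},{r,t,u}}
  A235: {{p,v}} {{q,v},{q,t,v}}
  A236: {{p,v}} {{r,u},{r,t,u}}
  A245: {{s,u},{q,s,u}}
  A246: {{r,u},{r,t,u}} {{s,u},{q,s,u}}
  A256: {{p,v}} {{q,u},{s,u},{q,s,u}}
  A345: {{p,r},{q,r},{p,q,r}} {{p,s},{p,q,s}}
  A346: {{p,r},{p,q,r}} {{p,s},{p,q,s}} {{r,u},{r,t,u}}
  A356: {{p},{p,q},{p,r},{p,s},{p,v},{p,q,r},{p,q,s}}
  A456: {{s},{p,s},{q,s},{s,u},{p,q,s},{q,s,u}} {{p,r},{p,q,r}}
  A1234: {{r,t,u}}
  A1235: {{p,v}} {{q,v},{q,t,v}}
  A1236: {{p,v}} {{r,t,u}}
  A1246: {{r,t,u}}
  A1256: {{p,v}}
  A1345: {{p,r},{p,q,r}} {{p,s},{p,q,s}}
  A1346: {{p,r},{p,q,r}} {{p,s},{p,q,s}} {{r,t,u}}
  A1356: {{p},{p,q},{p,r},{p,s},{p,v},{p,q,r},{p,q,s}}
  A1456: {{p,r},{p,q,r}} {{p,s},{p,q,s}}
  A2346: {{r,u},{r,t,u}}
  A2356: {{p,v}}
  A2456: {{s,u},{q,s,u}}
  A3456: {{p,r},{p,q,r}} {{p,s},{p,q,s}}
  A12346: {{r,t,u}}
  A12356: {{p,v}}
  A13456: {{p,r},{p,q,r}} {{p,s},{p,q,s}}
C dims 8,32,38,20; δ0: rk 7, SNF 1^7; δ1: rk 22, SNF 1^22; δ2: rk 16, SNF 1^16
Ȟ^0: (8−7)−0=1 ⇒ Z
Ȟ^1: (32−22)−7=3 ⇒ Z^3
Ȟ^2: (38−16)−22=0 ⇒ 0


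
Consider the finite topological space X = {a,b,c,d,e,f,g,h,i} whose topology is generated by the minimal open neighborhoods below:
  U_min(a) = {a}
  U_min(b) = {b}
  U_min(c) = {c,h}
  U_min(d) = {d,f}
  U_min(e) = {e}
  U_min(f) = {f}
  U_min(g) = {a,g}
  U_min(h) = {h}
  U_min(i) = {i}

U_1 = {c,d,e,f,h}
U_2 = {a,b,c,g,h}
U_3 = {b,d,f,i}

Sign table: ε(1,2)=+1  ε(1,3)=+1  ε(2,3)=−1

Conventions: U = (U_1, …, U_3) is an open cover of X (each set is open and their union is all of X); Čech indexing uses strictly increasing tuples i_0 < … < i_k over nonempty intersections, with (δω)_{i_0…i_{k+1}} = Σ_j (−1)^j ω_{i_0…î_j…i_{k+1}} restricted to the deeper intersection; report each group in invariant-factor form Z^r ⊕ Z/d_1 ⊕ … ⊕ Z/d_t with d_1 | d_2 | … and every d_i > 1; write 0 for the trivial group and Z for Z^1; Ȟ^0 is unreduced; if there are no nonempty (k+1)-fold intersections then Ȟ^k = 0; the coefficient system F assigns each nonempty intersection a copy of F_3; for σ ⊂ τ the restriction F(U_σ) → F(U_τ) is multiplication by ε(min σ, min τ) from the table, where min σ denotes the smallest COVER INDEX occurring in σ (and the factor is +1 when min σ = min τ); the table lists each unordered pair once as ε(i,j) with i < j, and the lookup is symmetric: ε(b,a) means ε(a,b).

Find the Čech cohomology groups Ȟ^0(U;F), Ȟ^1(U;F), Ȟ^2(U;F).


Ȟ^0 = 0, Ȟ^1 = 0, Ȟ^2 = 0

nerve simplices:
  U12={c,h} U13={d,f} U23={b}
C dims 3,3; δ0: rk_F3 3
degree 0: 3−3−0 = 0 → Ȟ^0 ≅ 0
degree 1: 3−0−3 = 0 → Ȟ^1 ≅ 0
degree 2: 0−0−0 = 0 → Ȟ^2 ≅ 0


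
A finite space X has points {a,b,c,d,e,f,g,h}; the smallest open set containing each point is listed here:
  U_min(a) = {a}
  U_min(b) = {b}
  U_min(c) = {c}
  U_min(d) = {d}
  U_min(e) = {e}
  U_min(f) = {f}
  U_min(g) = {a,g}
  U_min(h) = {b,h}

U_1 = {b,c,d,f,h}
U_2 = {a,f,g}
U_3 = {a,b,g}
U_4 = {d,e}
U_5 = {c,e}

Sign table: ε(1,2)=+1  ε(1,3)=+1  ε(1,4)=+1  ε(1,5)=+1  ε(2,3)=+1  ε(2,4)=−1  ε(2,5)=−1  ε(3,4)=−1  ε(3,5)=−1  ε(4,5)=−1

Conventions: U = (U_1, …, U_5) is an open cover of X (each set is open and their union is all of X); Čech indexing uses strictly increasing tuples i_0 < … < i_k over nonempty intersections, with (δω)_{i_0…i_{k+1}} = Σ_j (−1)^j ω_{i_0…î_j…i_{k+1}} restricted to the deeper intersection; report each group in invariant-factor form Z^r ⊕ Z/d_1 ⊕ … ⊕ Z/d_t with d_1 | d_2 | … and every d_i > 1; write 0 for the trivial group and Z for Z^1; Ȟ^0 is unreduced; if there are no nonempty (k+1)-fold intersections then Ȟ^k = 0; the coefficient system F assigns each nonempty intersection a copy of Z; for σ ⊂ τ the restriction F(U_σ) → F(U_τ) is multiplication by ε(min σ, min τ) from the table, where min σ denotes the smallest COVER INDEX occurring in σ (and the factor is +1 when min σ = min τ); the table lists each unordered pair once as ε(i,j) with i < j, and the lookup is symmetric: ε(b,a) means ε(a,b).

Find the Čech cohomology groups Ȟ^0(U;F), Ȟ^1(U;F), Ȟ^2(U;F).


intersection data:
  U12={f} U13={b} U14={d} U15={c} U23={a,g} U45={e}
C dims 5,6; δ0: rk 5, SNF 1^4·2
Ȟ^0 = (5 − 5) − 0 = 0, so Ȟ^0 ≅ 0
Ȟ^1 = (6 − 0) − 5 = 1 plus torsion [2], so Ȟ^1 ≅ Z ⊕ Z/2
Ȟ^2 = (0 − 0) − 0 = 0, so Ȟ^2 ≅ 0

Ȟ^0 ≅ 0, Ȟ^1 ≅ Z ⊕ Z/2 and Ȟ^2 ≅ 0


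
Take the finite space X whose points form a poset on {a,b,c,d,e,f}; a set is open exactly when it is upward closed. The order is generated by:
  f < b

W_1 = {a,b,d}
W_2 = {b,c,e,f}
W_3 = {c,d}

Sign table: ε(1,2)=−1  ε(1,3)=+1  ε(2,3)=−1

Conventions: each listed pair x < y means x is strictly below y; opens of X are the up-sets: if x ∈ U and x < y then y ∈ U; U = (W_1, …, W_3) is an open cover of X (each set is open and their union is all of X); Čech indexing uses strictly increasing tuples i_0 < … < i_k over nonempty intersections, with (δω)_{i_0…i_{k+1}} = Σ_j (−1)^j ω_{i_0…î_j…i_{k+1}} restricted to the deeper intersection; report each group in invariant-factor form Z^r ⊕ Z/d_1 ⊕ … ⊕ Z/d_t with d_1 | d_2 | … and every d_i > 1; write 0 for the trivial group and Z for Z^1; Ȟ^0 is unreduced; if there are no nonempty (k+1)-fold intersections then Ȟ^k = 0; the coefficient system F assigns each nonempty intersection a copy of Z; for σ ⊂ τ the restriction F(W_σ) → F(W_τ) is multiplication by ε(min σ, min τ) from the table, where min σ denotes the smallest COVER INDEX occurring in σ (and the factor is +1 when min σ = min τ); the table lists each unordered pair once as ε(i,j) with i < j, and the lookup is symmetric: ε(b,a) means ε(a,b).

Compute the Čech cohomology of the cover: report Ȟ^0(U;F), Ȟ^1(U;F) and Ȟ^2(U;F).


cover nerve:
  W12={b} W13={d} W23={c}
C dims 3,3; δ0: rk 2, SNF 1^2
Ȟ^0: (3−2)−0=1 ⇒ Z
Ȟ^1: (3−0)−2=1 ⇒ Z
Ȟ^2: (0−0)−0=0 ⇒ 0

Ȟ^0 ≅ Z,  Ȟ^1 ≅ Z,  Ȟ^2 ≅ 0


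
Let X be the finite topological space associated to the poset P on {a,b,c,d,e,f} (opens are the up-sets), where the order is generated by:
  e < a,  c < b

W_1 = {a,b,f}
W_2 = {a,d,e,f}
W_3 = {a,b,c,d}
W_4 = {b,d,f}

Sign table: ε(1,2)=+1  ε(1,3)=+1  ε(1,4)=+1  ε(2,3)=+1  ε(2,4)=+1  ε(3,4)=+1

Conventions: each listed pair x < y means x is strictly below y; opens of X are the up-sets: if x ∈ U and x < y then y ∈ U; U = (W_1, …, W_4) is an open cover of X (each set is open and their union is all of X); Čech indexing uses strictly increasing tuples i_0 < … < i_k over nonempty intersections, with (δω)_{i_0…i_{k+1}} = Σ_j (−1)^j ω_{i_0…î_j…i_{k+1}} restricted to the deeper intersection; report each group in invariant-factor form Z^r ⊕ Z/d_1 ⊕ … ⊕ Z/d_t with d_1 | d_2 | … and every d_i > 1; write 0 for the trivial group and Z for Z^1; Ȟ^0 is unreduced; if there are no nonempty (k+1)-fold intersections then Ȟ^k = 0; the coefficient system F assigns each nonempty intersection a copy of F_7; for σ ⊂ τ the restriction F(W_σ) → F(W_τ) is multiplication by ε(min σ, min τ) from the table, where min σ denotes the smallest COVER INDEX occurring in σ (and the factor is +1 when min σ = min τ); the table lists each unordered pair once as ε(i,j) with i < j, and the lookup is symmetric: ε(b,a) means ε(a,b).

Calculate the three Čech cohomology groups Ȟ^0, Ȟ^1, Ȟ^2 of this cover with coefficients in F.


nonempty overlaps:
  W12={a,f} W13={a,b} W14={b,f} W23={a,d} W24={d,f} W34={b,d}
  W123={a} W124={f} W134={b} W234={d}
C dims 4,6,4; δ0: rk_F7 3; δ1: rk_F7 3
degree 0: 4−3−0 = 1 → Ȟ^0 ≅ Z/7
degree 1: 6−3−3 = 0 → Ȟ^1 ≅ 0
degree 2: 4−0−3 = 1 → Ȟ^2 ≅ Z/7

Ȟ^0(U;F) ≅ Z/7, Ȟ^1(U;F) ≅ 0, Ȟ^2(U;F) ≅ Z/7


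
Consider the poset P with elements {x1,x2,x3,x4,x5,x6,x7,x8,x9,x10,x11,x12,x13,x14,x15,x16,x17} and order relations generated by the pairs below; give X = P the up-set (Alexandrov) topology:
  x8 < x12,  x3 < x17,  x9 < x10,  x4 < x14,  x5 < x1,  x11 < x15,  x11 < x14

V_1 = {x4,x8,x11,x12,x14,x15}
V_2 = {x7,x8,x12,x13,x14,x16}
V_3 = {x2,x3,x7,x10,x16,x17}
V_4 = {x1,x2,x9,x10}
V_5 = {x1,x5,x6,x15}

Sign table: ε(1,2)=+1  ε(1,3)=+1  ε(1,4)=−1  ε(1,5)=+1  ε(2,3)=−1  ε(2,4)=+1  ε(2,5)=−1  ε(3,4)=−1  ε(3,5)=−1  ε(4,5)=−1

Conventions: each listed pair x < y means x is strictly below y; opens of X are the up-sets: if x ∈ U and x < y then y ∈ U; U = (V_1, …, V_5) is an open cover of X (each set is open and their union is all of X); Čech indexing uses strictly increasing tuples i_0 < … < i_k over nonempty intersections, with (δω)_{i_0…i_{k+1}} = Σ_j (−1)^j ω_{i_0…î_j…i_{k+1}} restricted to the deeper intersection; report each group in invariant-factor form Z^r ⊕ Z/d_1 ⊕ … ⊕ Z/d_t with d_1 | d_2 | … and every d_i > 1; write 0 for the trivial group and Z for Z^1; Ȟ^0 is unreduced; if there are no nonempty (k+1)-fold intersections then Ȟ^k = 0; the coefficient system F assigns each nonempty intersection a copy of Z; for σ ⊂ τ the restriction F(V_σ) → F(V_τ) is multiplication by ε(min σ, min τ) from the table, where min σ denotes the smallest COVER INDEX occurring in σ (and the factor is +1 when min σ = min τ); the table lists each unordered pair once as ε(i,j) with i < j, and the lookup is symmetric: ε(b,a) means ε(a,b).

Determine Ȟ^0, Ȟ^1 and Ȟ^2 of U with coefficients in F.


Ȟ^0 ≅ 0; Ȟ^1 ≅ Z/2; Ȟ^2 ≅ 0

nerve of the cover:
  V12={x8,x12,x14} V15={x15} V23={x7,x16} V34={x2,x10} V45={x1}
C dims 5,5; δ0: rk 5, SNF 1^4·2
Ȟ^0 = (5 − 5) − 0 = 0, so Ȟ^0 ≅ 0
Ȟ^1 = (5 − 0) − 5 = 0 plus torsion [2], so Ȟ^1 ≅ Z/2
Ȟ^2 = (0 − 0) − 0 = 0, so Ȟ^2 ≅ 0


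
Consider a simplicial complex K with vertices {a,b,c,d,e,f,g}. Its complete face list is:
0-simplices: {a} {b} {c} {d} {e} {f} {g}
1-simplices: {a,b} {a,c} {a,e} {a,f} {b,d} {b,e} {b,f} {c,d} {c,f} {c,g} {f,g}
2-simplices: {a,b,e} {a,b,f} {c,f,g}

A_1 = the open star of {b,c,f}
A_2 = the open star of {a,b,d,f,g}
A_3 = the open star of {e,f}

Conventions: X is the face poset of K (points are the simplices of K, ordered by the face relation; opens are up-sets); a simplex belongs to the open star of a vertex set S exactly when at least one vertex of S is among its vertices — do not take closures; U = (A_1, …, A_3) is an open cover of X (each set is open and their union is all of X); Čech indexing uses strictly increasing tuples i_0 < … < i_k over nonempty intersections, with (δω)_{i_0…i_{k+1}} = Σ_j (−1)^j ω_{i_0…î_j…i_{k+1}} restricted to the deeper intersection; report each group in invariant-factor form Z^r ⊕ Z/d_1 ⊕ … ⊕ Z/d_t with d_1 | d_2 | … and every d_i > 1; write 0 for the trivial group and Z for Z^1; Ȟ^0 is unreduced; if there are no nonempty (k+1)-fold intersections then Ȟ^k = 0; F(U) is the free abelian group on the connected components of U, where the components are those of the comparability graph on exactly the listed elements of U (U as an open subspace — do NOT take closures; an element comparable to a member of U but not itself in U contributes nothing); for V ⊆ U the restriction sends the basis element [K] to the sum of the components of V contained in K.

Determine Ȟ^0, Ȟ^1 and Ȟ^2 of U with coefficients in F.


Ȟ^0(U;F) ≅ Z, Ȟ^1(U;F) ≅ Z^2, Ȟ^2(U;F) ≅ 0

nerve of the cover:
  A1={{b},{c},{f},{a,b},{a,c},{a,f},{b,d},{b,e},{b,f},{c,d},{c,f},{c,g},{f,g},{a,b,e},{a,b,f},{c,f,g}} A2={{a},{b},{d},{f},{g},{a,b},{a,c},{a,e},{a,f},{b,d},{b,e},{b,f},{c,d},{c,f},{c,g},{f,g},{a,b,e},{a,b,f},{c,f,g}} A3={{e},{f},{a,e},{a,f},{b,e},{b,f},{c,f},{f,g},{a,b,e},{a,b,f},{c,f,g}}
  A12={{b},{f},{a,b},{a,c},{a,f},{b,d},{b,e},{b,f},{c,d},{c,f},{c,g},{f,g},{a,b,e},{a,b,f},{c,f,g}} A13={{f},{a,f},{b,e},{b,f},{c,f},{f,g},{a,b,e},{a,b,f},{c,f,g}} A23={{f},{a,e},{a,f},{b,e},{b,f},{c,f},{f,g},{a,b,e},{a,b,f},{c,f,g}}
  A123={{f},{a,f},{b,e},{b,f},{c,f},{f,g},{a,b,e},{a,b,f},{c,f,g}}
components per intersection:
  A1: {{b},{c},{f},{a,b},{a,c},{a,f},{b,d},{b,e},{b,f},{c,d},{c,f},{c,g},{f,g},{a,b,e},{a,b,f},{c,f,g}}
  A2: {{a},{b},{d},{f},{g},{a,b},{a,c},{a,e},{a,f},{b,d},{b,e},{b,f},{c,d},{c,f},{c,g},{f,g},{a,b,e},{a,b,f},{c,f,g}}
  A3: {{e},{a,e},{b,e},{a,b,e}} {{f},{a,f},{b,f},{c,f},{f,g},{a,b,f},{c,f,g}}
  A12: {{b},{f},{a,b},{a,f},{b,d},{b,e},{b,f},{c,f},{c,g},{f,g},{a,b,e},{a,b,f},{c,f,g}} {{a,c}} {{c,d}}
  A13: {{f},{a,f},{b,f},{c,f},{f,g},{a,b,f},{c,f,g}} {{b,e},{a,b,e}}
  A23: {{f},{a,f},{b,f},{c,f},{f,g},{a,b,f},{c,f,g}} {{a,e},{b,e},{a,b,e}}
  A123: {{f},{a,f},{b,f},{c,f},{f,g},{a,b,f},{c,f,g}} {{b,e},{a,b,e}}
C dims 4,7,2; δ0: rk 3, SNF 1^3; δ1: rk 2, SNF 1^2
Ȟ^0 = (4 − 3) − 0 = 1, so Ȟ^0 ≅ Z
Ȟ^1 = (7 − 2) − 3 = 2, so Ȟ^1 ≅ Z^2
Ȟ^2 = (2 − 0) − 2 = 0, so Ȟ^2 ≅ 0


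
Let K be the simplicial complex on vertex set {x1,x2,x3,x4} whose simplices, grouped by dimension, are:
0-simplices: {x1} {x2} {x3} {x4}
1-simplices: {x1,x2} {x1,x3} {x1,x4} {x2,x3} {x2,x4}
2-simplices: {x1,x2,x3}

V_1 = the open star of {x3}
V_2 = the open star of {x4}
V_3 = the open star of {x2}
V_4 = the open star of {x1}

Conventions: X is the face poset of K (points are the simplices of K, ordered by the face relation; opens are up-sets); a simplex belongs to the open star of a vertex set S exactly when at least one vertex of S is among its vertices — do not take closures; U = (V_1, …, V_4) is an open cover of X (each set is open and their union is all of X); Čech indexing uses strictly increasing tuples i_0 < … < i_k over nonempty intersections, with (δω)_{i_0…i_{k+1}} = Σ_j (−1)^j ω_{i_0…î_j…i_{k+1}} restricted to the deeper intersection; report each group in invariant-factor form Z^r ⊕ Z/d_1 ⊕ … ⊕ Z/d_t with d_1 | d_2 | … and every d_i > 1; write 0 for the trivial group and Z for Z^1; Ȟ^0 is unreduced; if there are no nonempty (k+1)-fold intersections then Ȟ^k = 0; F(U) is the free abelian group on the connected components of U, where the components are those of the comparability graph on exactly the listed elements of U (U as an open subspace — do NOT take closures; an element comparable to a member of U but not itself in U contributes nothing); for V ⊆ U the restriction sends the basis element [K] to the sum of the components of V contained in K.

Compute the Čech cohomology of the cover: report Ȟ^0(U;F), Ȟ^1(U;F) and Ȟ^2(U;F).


nonempty intersections:
  V1={{x3},{x1,x3},{x2,x3},{x1,x2,x3}} V2={{x4},{x1,x4},{x2,x4}} V3={{x2},{x1,x2},{x2,x3},{x2,x4},{x1,x2,x3}} V4={{x1},{x1,x2},{x1,x3},{x1,x4},{x1,x2,x3}}
  V13={{x2,x3},{x1,x2,x3}} V14={{x1,x3},{x1,x2,x3}} V23={{x2,x4}} V24={{x1,x4}} V34={{x1,x2},{x1,x2,x3}}
  V134={{x1,x2,x3}}
components per intersection:
  V1: {{x3},{x1,x3},{x2,x3},{x1,x2,x3}}
  V2: {{x4},{x1,x4},{x2,x4}}
  V3: {{x2},{x1,x2},{x2,x3},{x2,x4},{x1,x2,x3}}
  V4: {{x1},{x1,x2},{x1,x3},{x1,x4},{x1,x2,x3}}
  V13: {{x2,x3},{x1,x2,x3}}
  V14: {{x1,x3},{x1,x2,x3}}
  V23: {{x2,x4}}
  V24: {{x1,x4}}
  V34: {{x1,x2},{x1,x2,x3}}
  V134: {{x1,x2,x3}}
C dims 4,5,1; δ0: rk 3, SNF 1^3; δ1: rk 1, SNF 1^1
Ȟ^0: (4−3)−0=1 ⇒ Z
Ȟ^1: (5−1)−3=1 ⇒ Z
Ȟ^2: (1−0)−1=0 ⇒ 0

Ȟ^0 = Z, Ȟ^1 = Z and Ȟ^2 = 0
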